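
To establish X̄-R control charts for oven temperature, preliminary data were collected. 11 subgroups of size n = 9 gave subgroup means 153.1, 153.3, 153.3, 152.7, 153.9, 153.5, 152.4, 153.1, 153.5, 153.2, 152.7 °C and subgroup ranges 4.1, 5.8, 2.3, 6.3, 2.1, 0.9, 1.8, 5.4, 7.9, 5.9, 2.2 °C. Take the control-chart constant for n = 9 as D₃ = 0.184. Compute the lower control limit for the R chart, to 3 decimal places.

R̄ = (4.1 + 5.8 + 2.3 + 6.3 + 2.1 + 0.9 + 1.8 + 5.4 + 7.9 + 5.9 + 2.2) / 11 = 44.7000 / 11 = 4.0636
LCL_R = D₃·R̄ = 0.184 × 4.0636 = 0.7477

0.748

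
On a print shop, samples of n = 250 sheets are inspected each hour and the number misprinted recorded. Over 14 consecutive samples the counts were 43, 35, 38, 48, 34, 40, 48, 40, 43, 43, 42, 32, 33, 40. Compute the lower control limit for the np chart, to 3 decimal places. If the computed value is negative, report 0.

p̄ = Σdᵢ / (k·n) = 559 / (14 × 250) = 0.15971
LCL = np̄ − 3·√(np̄(1−p̄)) = 39.9286 − 3 × 5.7924 = 22.5515

22.551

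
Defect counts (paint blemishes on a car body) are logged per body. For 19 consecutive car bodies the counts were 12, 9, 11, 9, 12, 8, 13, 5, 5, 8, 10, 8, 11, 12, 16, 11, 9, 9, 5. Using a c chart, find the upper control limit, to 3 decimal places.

c̄ = (12 + 9 + 11 + 9 + 12 + 8 + 13 + 5 + 5 + 8 + 10 + 8 + 11 + 12 + 16 + 11 + 9 + 9 + 5) / 19 = 183 / 19 = 9.6316
UCL = c̄ + 3√c̄ = 9.6316 + 3 × √9.6316 = 9.6316 + 3 × 3.1035 = 18.9420

18.942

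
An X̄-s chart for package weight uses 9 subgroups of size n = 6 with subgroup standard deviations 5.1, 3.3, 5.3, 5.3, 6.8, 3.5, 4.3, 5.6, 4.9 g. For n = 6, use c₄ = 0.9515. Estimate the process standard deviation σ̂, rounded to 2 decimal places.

s̄ = (5.1 + 3.3 + 5.3 + 5.3 + 6.8 + 3.5 + 4.3 + 5.6 + 4.9) / 9 = 4.9000
σ̂ = s̄ / c₄ = 4.9000 / 0.9515 = 5.1498

5.15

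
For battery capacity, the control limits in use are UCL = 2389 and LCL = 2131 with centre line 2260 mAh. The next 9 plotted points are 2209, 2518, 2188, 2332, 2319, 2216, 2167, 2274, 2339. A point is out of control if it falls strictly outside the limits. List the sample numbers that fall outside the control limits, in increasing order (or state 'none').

Compare each point to [2131, 2389]: sample 2 = 2518 > UCL.

2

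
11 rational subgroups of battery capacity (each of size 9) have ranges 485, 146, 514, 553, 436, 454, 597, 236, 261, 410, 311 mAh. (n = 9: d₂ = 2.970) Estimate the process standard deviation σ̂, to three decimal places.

R̄ = (485 + 146 + 514 + 553 + 436 + 454 + 597 + 236 + 261 + 410 + 311) / 11 = 400.2727
σ̂ = R̄ / d₂ = 400.2727 / 2.970 = 134.7720

134.772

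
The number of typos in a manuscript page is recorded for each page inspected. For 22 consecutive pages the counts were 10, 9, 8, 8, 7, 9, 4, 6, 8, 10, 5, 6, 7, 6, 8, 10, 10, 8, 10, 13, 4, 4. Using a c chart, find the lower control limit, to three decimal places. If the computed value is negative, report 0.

0.000

c̄ = (10 + 9 + 8 + 8 + 7 + 9 + 4 + 6 + 8 + 10 + 5 + 6 + 7 + 6 + 8 + 10 + 10 + 8 + 10 + 13 + 4 + 4) / 22 = 170 / 22 = 7.7273
LCL = c̄ − 3√c̄ = 7.7273 − 3 × 2.7798 = -0.6121 → 0 (cannot be negative)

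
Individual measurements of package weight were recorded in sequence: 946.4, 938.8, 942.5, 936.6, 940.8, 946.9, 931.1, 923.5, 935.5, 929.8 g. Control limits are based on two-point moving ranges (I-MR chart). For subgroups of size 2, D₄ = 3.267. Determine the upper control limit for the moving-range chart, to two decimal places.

Moving ranges: 7.6, 3.7, 5.9, 4.2, 6.1, 15.8, 7.6, 12.0, 5.7; M̄R̄ = 68.6000 / 9 = 7.6222
UCL_MR = D₄·M̄R̄ = 3.267 × 7.6222 = 24.9018

24.90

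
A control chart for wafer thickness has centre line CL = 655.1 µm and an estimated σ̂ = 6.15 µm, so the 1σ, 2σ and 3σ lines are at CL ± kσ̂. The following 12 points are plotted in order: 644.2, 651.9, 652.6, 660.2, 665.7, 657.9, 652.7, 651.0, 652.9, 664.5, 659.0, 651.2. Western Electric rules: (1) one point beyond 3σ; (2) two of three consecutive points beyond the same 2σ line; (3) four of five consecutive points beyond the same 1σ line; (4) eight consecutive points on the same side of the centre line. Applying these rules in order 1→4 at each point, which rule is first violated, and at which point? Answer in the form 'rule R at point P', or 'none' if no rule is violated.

Zone of each point (C = within 1σ̂, B = 1σ̂–2σ̂, A = 2σ̂–3σ̂, * = beyond 3σ̂; sign = side of CL): 1:-B, 2:-C, 3:-C, 4:+C, 5:+B, 6:+C, 7:-C, 8:-C, 9:-C, 10:+B, 11:+C, 12:-C
No rule fires across all 12 points.

none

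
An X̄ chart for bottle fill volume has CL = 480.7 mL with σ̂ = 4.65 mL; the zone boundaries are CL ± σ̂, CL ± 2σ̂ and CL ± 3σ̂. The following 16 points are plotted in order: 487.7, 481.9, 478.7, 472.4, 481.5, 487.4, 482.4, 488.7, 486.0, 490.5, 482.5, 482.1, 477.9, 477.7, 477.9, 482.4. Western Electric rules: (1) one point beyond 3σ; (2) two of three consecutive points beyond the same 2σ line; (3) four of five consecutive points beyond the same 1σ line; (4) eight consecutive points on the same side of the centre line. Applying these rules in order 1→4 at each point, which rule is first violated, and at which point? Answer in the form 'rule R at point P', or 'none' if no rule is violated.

Zone of each point (C = within 1σ̂, B = 1σ̂–2σ̂, A = 2σ̂–3σ̂, * = beyond 3σ̂; sign = side of CL): 1:+B, 2:+C, 3:-C, 4:-B, 5:+C, 6:+B, 7:+C, 8:+B, 9:+B, 10:+A, 11:+C, 12:+C, 13:-C, 14:-C, 15:-C, 16:+C
Rule 3 (four of five consecutive points beyond the same 1σ limit) is satisfied at point 10.

rule 3 at point 10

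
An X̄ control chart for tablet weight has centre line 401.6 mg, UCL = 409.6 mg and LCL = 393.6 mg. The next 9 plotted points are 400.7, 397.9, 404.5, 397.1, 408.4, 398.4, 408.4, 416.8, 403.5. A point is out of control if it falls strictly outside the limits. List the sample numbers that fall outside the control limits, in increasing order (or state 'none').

8

Compare each point to [393.6, 409.6]: sample 8 = 416.8 > UCL.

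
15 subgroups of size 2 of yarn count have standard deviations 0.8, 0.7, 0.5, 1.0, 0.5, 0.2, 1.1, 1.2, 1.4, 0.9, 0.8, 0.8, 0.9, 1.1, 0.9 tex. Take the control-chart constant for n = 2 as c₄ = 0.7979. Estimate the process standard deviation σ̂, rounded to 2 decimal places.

1.07

s̄ = (0.8 + 0.7 + 0.5 + 1.0 + 0.5 + 0.2 + 1.1 + 1.2 + 1.4 + 0.9 + 0.8 + 0.8 + 0.9 + 1.1 + 0.9) / 15 = 0.8533
σ̂ = s̄ / c₄ = 0.8533 / 0.7979 = 1.0695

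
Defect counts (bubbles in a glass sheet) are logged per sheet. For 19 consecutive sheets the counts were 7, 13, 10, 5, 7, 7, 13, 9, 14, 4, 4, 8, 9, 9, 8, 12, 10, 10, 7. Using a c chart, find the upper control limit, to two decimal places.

c̄ = (7 + 13 + 10 + 5 + 7 + 7 + 13 + 9 + 14 + 4 + 4 + 8 + 9 + 9 + 8 + 12 + 10 + 10 + 7) / 19 = 166 / 19 = 8.7368
UCL = c̄ + 3√c̄ = 8.7368 + 3 × √8.7368 = 8.7368 + 3 × 2.9558 = 17.6043

17.60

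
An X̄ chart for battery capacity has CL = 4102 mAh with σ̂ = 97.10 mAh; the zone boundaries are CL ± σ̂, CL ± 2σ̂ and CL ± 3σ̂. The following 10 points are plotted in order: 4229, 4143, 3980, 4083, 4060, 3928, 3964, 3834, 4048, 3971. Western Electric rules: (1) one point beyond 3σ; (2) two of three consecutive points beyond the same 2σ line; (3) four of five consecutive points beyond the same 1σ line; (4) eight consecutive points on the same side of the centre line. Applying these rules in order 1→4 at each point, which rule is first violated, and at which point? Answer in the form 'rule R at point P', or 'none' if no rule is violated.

rule 3 at point 10

Zone of each point (C = within 1σ̂, B = 1σ̂–2σ̂, A = 2σ̂–3σ̂, * = beyond 3σ̂; sign = side of CL): 1:+B, 2:+C, 3:-B, 4:-C, 5:-C, 6:-B, 7:-B, 8:-A, 9:-C, 10:-B
Rule 3 (four of five consecutive points beyond the same 1σ limit) is satisfied at point 10.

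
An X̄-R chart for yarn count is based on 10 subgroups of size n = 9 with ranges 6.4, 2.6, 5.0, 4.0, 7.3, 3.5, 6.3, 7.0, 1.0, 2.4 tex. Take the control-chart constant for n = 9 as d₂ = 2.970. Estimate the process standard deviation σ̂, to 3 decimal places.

R̄ = (6.4 + 2.6 + 5.0 + 4.0 + 7.3 + 3.5 + 6.3 + 7.0 + 1.0 + 2.4) / 10 = 4.5500
σ̂ = R̄ / d₂ = 4.5500 / 2.970 = 1.5320

1.532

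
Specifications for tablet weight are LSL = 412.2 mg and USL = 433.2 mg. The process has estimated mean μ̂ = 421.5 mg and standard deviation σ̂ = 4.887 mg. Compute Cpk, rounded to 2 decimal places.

Cpu = (USL − μ̂) / (3σ̂) = (433.2 − 421.5) / (3 × 4.887) = 0.7980; Cpl = (μ̂ − LSL) / (3σ̂) = (421.5 − 412.2) / (3 × 4.887) = 0.6343; Cpk = min(Cpu, Cpl) = 0.6343

0.63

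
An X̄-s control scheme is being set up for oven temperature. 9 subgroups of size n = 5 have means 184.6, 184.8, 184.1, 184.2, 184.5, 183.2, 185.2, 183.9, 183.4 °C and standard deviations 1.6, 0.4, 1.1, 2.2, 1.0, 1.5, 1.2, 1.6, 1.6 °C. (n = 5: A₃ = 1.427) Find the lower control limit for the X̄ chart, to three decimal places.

X̄̄ = (184.6 + 184.8 + 184.1 + 184.2 + 184.5 + 183.2 + 185.2 + 183.9 + 183.4) / 9 = 184.2111
s̄ = (1.6 + 0.4 + 1.1 + 2.2 + 1.0 + 1.5 + 1.2 + 1.6 + 1.6) / 9 = 1.3556
LCL = X̄̄ − A₃·s̄ = 184.2111 − 1.427 × 1.3556 = 182.2767

182.277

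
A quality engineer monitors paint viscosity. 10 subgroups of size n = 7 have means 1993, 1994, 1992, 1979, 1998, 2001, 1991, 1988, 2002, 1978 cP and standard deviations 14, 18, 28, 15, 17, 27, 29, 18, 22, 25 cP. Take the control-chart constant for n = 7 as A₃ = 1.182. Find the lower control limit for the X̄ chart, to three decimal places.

X̄̄ = (1993 + 1994 + 1992 + 1979 + 1998 + 2001 + 1991 + 1988 + 2002 + 1978) / 10 = 1991.6000
s̄ = (14 + 18 + 28 + 15 + 17 + 27 + 29 + 18 + 22 + 25) / 10 = 21.3000
LCL = X̄̄ − A₃·s̄ = 1991.6000 − 1.182 × 21.3000 = 1966.4234

1966.423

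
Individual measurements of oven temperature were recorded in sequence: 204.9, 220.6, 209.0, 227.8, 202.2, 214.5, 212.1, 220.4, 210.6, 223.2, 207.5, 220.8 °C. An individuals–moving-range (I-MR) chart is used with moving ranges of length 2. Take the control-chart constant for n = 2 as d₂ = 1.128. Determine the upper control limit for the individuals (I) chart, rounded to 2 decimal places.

249.79

X̄ = (204.9 + 220.6 + 209.0 + 227.8 + 202.2 + 214.5 + 212.1 + 220.4 + 210.6 + 223.2 + 207.5 + 220.8) / 12 = 214.4667
Moving ranges: 15.7, 11.6, 18.8, 25.6, 12.3, 2.4, 8.3, 9.8, 12.6, 15.7, 13.3; M̄R̄ = 146.1000 / 11 = 13.2818
UCL = X̄ + 3·M̄R̄/d₂ = 214.4667 + 3 × 13.2818 / 1.128 = 249.7907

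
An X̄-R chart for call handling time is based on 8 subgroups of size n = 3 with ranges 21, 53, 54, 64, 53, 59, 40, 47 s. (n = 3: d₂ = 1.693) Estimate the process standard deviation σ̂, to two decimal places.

28.87

R̄ = (21 + 53 + 54 + 64 + 53 + 59 + 40 + 47) / 8 = 48.8750
σ̂ = R̄ / d₂ = 48.8750 / 1.693 = 28.8689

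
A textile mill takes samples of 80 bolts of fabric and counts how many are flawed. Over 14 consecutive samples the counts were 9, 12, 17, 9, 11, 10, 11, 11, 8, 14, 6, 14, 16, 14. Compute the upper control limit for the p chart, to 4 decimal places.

0.2626

p̄ = Σdᵢ / (k·n) = 162 / (14 × 80) = 0.14464
UCL = p̄ + 3·√(p̄(1−p̄)/n) = 0.14464 + 3 × √(0.14464×0.85536/80) = 0.14464 + 3 × 0.03933 = 0.26262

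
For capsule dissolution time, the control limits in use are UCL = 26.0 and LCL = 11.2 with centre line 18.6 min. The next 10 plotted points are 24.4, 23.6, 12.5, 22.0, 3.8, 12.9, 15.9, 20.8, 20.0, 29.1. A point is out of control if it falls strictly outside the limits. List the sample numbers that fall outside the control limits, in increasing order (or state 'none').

5, 10

Compare each point to [11.2, 26.0]: sample 5 = 3.8 < LCL; sample 10 = 29.1 > UCL.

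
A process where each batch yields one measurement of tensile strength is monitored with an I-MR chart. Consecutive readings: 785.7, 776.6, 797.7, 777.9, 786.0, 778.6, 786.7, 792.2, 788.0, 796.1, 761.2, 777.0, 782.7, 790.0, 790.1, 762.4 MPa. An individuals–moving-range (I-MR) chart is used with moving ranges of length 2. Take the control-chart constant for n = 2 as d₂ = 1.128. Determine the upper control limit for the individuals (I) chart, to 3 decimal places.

X̄ = (785.7 + 776.6 + 797.7 + 777.9 + 786.0 + 778.6 + 786.7 + 792.2 + 788.0 + 796.1 + 761.2 + 777.0 + 782.7 + 790.0 + 790.1 + 762.4) / 16 = 783.0562
Moving ranges: 9.1, 21.1, 19.8, 8.1, 7.4, 8.1, 5.5, 4.2, 8.1, 34.9, 15.8, 5.7, 7.3, 0.1, 27.7; M̄R̄ = 182.9000 / 15 = 12.1933
UCL = X̄ + 3·M̄R̄/d₂ = 783.0562 + 3 × 12.1933 / 1.128 = 815.4853

815.485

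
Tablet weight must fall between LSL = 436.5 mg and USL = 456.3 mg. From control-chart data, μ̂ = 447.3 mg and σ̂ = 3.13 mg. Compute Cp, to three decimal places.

1.054

Cp = (USL − LSL) / (6σ̂) = (456.3 − 436.5) / (6 × 3.13) = 19.8000 / 18.7800 = 1.0543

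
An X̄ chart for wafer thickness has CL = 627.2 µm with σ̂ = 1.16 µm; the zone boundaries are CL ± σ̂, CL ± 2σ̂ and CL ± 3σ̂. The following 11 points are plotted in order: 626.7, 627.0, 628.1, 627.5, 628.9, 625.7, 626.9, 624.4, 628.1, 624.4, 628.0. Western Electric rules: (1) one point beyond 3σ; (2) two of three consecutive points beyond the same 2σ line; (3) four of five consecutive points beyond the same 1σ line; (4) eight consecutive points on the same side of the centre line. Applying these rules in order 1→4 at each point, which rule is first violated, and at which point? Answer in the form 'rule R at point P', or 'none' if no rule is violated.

Zone of each point (C = within 1σ̂, B = 1σ̂–2σ̂, A = 2σ̂–3σ̂, * = beyond 3σ̂; sign = side of CL): 1:-C, 2:-C, 3:+C, 4:+C, 5:+B, 6:-B, 7:-C, 8:-A, 9:+C, 10:-A, 11:+C
Rule 2 (two of three consecutive points beyond the same 2σ limit) is satisfied at point 10.

rule 2 at point 10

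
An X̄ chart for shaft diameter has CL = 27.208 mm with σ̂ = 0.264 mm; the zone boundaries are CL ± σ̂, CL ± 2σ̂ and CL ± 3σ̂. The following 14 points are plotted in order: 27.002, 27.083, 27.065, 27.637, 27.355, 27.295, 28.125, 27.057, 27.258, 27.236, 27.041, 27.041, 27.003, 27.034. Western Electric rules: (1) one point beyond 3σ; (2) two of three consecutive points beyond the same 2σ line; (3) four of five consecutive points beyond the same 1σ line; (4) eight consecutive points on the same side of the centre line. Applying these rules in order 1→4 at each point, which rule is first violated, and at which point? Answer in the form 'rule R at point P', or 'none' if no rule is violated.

Zone of each point (C = within 1σ̂, B = 1σ̂–2σ̂, A = 2σ̂–3σ̂, * = beyond 3σ̂; sign = side of CL): 1:-C, 2:-C, 3:-C, 4:+B, 5:+C, 6:+C, 7:+*, 8:-C, 9:+C, 10:+C, 11:-C, 12:-C, 13:-C, 14:-C
Rule 1 (one point beyond the 3σ limits) is satisfied at point 7.

rule 1 at point 7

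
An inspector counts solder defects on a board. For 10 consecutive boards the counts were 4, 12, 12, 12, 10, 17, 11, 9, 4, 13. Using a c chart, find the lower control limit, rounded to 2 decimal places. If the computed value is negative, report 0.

0.73

c̄ = (4 + 12 + 12 + 12 + 10 + 17 + 11 + 9 + 4 + 13) / 10 = 104 / 10 = 10.4000
LCL = c̄ − 3√c̄ = 10.4000 − 3 × 3.2249 = 0.7253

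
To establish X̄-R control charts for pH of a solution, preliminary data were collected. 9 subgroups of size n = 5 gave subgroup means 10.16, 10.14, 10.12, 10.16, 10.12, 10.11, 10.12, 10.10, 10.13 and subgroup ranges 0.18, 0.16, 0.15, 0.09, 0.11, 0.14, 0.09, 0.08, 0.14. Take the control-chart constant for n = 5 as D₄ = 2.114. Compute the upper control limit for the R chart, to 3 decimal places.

R̄ = (0.18 + 0.16 + 0.15 + 0.09 + 0.11 + 0.14 + 0.09 + 0.08 + 0.14) / 9 = 1.1400 / 9 = 0.1267
UCL_R = D₄·R̄ = 2.114 × 0.1267 = 0.2678

0.268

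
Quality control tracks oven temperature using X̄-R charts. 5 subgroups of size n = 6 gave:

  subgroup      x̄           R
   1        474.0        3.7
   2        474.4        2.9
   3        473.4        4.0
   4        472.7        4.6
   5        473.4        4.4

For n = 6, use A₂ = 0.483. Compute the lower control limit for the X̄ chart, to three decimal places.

X̄̄ = (474.0 + 474.4 + 473.4 + 472.7 + 473.4) / 5 = 2367.9000 / 5 = 473.5800
R̄ = (3.7 + 2.9 + 4.0 + 4.6 + 4.4) / 5 = 19.6000 / 5 = 3.9200
LCL = X̄̄ − A₂·R̄ = 473.5800 − 0.483 × 3.9200 = 471.6866

471.687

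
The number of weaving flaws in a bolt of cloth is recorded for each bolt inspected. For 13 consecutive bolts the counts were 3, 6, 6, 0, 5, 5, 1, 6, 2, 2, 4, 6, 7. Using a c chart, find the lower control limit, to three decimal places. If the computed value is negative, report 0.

c̄ = (3 + 6 + 6 + 0 + 5 + 5 + 1 + 6 + 2 + 2 + 4 + 6 + 7) / 13 = 53 / 13 = 4.0769
LCL = c̄ − 3√c̄ = 4.0769 − 3 × 2.0191 = -1.9805 → 0 (cannot be negative)

0.000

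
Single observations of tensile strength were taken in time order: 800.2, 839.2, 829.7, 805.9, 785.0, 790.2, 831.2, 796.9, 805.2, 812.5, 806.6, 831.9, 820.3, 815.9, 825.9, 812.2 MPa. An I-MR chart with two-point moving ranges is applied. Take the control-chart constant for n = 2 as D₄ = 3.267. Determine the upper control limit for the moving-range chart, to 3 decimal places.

Moving ranges: 39.0, 9.5, 23.8, 20.9, 5.2, 41.0, 34.3, 8.3, 7.3, 5.9, 25.3, 11.6, 4.4, 10.0, 13.7; M̄R̄ = 260.2000 / 15 = 17.3467
UCL_MR = D₄·M̄R̄ = 3.267 × 17.3467 = 56.6716

56.672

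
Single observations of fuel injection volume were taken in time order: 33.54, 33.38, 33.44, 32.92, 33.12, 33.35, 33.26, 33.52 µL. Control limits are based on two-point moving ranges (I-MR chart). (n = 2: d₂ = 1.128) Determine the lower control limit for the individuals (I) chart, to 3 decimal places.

32.739

X̄ = (33.54 + 33.38 + 33.44 + 32.92 + 33.12 + 33.35 + 33.26 + 33.52) / 8 = 33.3162
Moving ranges: 0.16, 0.06, 0.52, 0.20, 0.23, 0.09, 0.26; M̄R̄ = 1.5200 / 7 = 0.2171
LCL = X̄ − 3·M̄R̄/d₂ = 33.3162 − 3 × 0.2171 / 1.128 = 32.7387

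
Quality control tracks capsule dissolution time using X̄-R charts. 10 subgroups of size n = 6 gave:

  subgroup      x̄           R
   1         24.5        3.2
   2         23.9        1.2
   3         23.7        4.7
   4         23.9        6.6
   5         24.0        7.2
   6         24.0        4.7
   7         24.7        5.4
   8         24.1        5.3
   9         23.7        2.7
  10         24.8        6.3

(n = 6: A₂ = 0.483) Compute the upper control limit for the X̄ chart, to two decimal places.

26.41

X̄̄ = (24.5 + 23.9 + 23.7 + 23.9 + 24.0 + 24.0 + 24.7 + 24.1 + 23.7 + 24.8) / 10 = 241.3000 / 10 = 24.1300
R̄ = (3.2 + 1.2 + 4.7 + 6.6 + 7.2 + 4.7 + 5.4 + 5.3 + 2.7 + 6.3) / 10 = 47.3000 / 10 = 4.7300
UCL = X̄̄ + A₂·R̄ = 24.1300 + 0.483 × 4.7300 = 26.4146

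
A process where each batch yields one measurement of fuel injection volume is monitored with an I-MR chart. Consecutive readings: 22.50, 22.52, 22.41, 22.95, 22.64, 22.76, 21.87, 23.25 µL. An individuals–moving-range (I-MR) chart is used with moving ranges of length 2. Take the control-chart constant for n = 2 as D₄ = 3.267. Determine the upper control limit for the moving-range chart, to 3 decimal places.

1.573

Moving ranges: 0.02, 0.11, 0.54, 0.31, 0.12, 0.89, 1.38; M̄R̄ = 3.3700 / 7 = 0.4814
UCL_MR = D₄·M̄R̄ = 3.267 × 0.4814 = 1.5728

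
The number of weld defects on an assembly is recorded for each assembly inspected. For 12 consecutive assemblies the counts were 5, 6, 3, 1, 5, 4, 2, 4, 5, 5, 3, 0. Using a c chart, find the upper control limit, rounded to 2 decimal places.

9.26

c̄ = (5 + 6 + 3 + 1 + 5 + 4 + 2 + 4 + 5 + 5 + 3 + 0) / 12 = 43 / 12 = 3.5833
UCL = c̄ + 3√c̄ = 3.5833 + 3 × √3.5833 = 3.5833 + 3 × 1.8930 = 9.2622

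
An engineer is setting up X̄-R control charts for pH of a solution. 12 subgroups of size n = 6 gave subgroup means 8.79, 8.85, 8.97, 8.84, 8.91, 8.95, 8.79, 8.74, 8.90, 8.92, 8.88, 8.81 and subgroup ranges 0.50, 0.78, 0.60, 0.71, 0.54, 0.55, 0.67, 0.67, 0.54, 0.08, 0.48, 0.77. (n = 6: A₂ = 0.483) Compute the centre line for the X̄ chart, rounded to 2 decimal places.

X̄̄ = (8.79 + 8.85 + 8.97 + 8.84 + 8.91 + 8.95 + 8.79 + 8.74 + 8.90 + 8.92 + 8.88 + 8.81) / 12 = 106.3500 / 12 = 8.8625
CL = X̄̄ = 8.8625

8.86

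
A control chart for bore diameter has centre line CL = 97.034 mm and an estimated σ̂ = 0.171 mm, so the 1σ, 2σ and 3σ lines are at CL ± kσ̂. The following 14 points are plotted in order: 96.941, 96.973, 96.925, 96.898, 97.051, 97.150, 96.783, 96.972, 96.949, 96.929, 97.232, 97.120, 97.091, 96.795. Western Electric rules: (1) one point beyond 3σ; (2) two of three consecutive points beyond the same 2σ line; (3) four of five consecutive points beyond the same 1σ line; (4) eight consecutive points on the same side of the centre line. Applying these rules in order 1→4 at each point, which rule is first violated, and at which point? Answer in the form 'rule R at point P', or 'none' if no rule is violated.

none

Zone of each point (C = within 1σ̂, B = 1σ̂–2σ̂, A = 2σ̂–3σ̂, * = beyond 3σ̂; sign = side of CL): 1:-C, 2:-C, 3:-C, 4:-C, 5:+C, 6:+C, 7:-B, 8:-C, 9:-C, 10:-C, 11:+B, 12:+C, 13:+C, 14:-B
No rule fires across all 14 points.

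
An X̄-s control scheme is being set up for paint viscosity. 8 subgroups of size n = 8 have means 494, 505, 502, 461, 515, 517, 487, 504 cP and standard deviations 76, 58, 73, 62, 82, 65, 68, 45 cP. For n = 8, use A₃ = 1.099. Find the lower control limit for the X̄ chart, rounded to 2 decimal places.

X̄̄ = (494 + 505 + 502 + 461 + 515 + 517 + 487 + 504) / 8 = 498.1250
s̄ = (76 + 58 + 73 + 62 + 82 + 65 + 68 + 45) / 8 = 66.1250
LCL = X̄̄ − A₃·s̄ = 498.1250 − 1.099 × 66.1250 = 425.4536

425.45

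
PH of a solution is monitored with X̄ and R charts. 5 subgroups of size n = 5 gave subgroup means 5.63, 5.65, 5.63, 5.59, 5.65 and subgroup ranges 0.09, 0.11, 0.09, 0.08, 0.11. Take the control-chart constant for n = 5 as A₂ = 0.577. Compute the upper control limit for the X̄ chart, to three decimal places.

5.685

X̄̄ = (5.63 + 5.65 + 5.63 + 5.59 + 5.65) / 5 = 28.1500 / 5 = 5.6300
R̄ = (0.09 + 0.11 + 0.09 + 0.08 + 0.11) / 5 = 0.4800 / 5 = 0.0960
UCL = X̄̄ + A₂·R̄ = 5.6300 + 0.577 × 0.0960 = 5.6854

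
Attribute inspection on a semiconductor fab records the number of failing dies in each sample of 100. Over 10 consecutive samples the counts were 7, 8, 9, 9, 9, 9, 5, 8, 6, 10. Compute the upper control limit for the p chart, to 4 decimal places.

0.1614

p̄ = Σdᵢ / (k·n) = 80 / (10 × 100) = 0.08000
UCL = p̄ + 3·√(p̄(1−p̄)/n) = 0.08000 + 3 × √(0.08000×0.92000/100) = 0.08000 + 3 × 0.02713 = 0.16139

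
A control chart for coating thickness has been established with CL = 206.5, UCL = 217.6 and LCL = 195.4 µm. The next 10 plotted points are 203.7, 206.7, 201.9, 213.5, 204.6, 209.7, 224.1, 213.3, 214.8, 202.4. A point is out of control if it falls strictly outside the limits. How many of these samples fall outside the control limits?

Compare each point to [195.4, 217.6]: sample 7 = 224.1 > UCL.

1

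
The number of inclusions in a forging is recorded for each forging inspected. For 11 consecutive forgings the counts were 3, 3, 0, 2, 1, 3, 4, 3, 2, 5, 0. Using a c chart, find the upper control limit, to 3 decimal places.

6.976

c̄ = (3 + 3 + 0 + 2 + 1 + 3 + 4 + 3 + 2 + 5 + 0) / 11 = 26 / 11 = 2.3636
UCL = c̄ + 3√c̄ = 2.3636 + 3 × √2.3636 = 2.3636 + 3 × 1.5374 = 6.9759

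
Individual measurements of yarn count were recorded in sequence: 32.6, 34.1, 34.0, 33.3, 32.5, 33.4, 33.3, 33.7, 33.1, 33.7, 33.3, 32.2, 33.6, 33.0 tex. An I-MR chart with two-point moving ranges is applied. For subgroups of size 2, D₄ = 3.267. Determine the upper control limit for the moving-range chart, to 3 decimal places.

Moving ranges: 1.5, 0.1, 0.7, 0.8, 0.9, 0.1, 0.4, 0.6, 0.6, 0.4, 1.1, 1.4, 0.6; M̄R̄ = 9.2000 / 13 = 0.7077
UCL_MR = D₄·M̄R̄ = 3.267 × 0.7077 = 2.3120

2.312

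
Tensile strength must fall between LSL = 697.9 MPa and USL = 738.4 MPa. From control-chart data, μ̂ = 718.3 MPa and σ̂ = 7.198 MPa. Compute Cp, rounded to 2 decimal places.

0.94

Cp = (USL − LSL) / (6σ̂) = (738.4 − 697.9) / (6 × 7.198) = 40.5000 / 43.1880 = 0.9378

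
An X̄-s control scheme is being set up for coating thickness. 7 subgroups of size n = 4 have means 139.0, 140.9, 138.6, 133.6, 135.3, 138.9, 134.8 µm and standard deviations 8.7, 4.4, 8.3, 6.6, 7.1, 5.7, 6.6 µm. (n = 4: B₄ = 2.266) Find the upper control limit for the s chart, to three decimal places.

s̄ = (8.7 + 4.4 + 8.3 + 6.6 + 7.1 + 5.7 + 6.6) / 7 = 6.7714
UCL_s = B₄·s̄ = 2.266 × 6.7714 = 15.3441

15.344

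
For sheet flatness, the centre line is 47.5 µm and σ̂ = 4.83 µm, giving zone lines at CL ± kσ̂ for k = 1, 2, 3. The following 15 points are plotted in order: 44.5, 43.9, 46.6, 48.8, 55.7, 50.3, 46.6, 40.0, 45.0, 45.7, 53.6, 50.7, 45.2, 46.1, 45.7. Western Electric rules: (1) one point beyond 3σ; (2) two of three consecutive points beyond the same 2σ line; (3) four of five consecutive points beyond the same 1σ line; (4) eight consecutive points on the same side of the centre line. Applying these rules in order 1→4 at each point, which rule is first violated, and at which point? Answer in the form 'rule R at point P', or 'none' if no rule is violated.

Zone of each point (C = within 1σ̂, B = 1σ̂–2σ̂, A = 2σ̂–3σ̂, * = beyond 3σ̂; sign = side of CL): 1:-C, 2:-C, 3:-C, 4:+C, 5:+B, 6:+C, 7:-C, 8:-B, 9:-C, 10:-C, 11:+B, 12:+C, 13:-C, 14:-C, 15:-C
No rule fires across all 15 points.

none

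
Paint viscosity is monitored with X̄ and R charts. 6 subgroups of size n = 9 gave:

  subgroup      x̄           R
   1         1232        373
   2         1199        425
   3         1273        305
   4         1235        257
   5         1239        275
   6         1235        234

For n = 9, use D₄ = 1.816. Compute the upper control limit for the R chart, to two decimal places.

R̄ = (373 + 425 + 305 + 257 + 275 + 234) / 6 = 1869.0000 / 6 = 311.5000
UCL_R = D₄·R̄ = 1.816 × 311.5000 = 565.6840

565.68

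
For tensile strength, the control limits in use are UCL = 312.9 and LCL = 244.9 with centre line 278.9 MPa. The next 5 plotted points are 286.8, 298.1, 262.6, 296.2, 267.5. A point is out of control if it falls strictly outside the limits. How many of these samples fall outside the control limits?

All 5 points lie within [244.9, 312.9].

0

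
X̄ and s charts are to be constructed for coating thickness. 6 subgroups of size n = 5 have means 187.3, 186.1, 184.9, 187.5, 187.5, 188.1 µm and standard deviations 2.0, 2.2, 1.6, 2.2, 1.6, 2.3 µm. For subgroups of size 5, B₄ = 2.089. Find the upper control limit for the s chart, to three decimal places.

s̄ = (2.0 + 2.2 + 1.6 + 2.2 + 1.6 + 2.3) / 6 = 1.9833
UCL_s = B₄·s̄ = 2.089 × 1.9833 = 4.1432

4.143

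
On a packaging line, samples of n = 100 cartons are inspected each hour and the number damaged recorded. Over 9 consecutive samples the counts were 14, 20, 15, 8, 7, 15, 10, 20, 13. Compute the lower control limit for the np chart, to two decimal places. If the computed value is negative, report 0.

p̄ = Σdᵢ / (k·n) = 122 / (9 × 100) = 0.13556
LCL = np̄ − 3·√(np̄(1−p̄)) = 13.5556 − 3 × 3.4232 = 3.2861

3.29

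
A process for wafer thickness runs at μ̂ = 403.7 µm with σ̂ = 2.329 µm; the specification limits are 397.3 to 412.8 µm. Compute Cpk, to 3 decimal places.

0.916

Cpu = (USL − μ̂) / (3σ̂) = (412.8 − 403.7) / (3 × 2.329) = 1.3024; Cpl = (μ̂ − LSL) / (3σ̂) = (403.7 − 397.3) / (3 × 2.329) = 0.9160; Cpk = min(Cpu, Cpl) = 0.9160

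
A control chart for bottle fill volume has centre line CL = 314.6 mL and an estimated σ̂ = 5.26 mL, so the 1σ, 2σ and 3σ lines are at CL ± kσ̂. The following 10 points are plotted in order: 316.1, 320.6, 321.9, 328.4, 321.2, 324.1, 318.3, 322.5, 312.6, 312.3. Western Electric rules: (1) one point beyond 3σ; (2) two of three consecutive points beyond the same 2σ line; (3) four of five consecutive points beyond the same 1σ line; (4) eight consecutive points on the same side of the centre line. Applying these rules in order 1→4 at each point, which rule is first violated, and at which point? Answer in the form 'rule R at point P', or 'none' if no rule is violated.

Zone of each point (C = within 1σ̂, B = 1σ̂–2σ̂, A = 2σ̂–3σ̂, * = beyond 3σ̂; sign = side of CL): 1:+C, 2:+B, 3:+B, 4:+A, 5:+B, 6:+B, 7:+C, 8:+B, 9:-C, 10:-C
Rule 3 (four of five consecutive points beyond the same 1σ limit) is satisfied at point 5.

rule 3 at point 5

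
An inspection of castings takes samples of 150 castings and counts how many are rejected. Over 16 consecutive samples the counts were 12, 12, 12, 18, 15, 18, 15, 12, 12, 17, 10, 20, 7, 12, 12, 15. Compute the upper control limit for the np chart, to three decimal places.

p̄ = Σdᵢ / (k·n) = 219 / (16 × 150) = 0.09125
UCL = np̄ + 3·√(np̄(1−p̄)) = 13.6875 + 3 × √(13.6875×0.90875) = 13.6875 + 3 × 3.5268 = 24.2680

24.268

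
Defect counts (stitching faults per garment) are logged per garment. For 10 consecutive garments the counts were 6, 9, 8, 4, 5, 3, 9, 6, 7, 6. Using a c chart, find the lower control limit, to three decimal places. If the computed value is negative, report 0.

c̄ = (6 + 9 + 8 + 4 + 5 + 3 + 9 + 6 + 7 + 6) / 10 = 63 / 10 = 6.3000
LCL = c̄ − 3√c̄ = 6.3000 − 3 × 2.5100 = -1.2299 → 0 (cannot be negative)

0.000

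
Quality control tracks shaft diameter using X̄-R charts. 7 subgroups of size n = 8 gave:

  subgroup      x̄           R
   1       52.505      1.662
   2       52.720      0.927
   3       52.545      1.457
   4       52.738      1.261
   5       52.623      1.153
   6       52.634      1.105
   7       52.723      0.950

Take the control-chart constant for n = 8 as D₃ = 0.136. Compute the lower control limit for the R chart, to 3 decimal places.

R̄ = (1.662 + 0.927 + 1.457 + 1.261 + 1.153 + 1.105 + 0.950) / 7 = 8.5150 / 7 = 1.2164
LCL_R = D₃·R̄ = 0.136 × 1.2164 = 0.1654

0.165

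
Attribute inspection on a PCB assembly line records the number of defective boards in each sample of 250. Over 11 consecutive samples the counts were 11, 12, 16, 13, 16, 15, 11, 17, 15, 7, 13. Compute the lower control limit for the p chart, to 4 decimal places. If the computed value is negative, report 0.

p̄ = Σdᵢ / (k·n) = 146 / (11 × 250) = 0.05309
LCL = p̄ − 3·√(p̄(1−p̄)/n) = 0.05309 − 3 × 0.01418 = 0.01055

0.0105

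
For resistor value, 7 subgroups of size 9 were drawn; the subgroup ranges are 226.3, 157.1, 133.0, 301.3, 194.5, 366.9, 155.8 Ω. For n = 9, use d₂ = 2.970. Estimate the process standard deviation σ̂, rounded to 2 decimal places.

73.83

R̄ = (226.3 + 157.1 + 133.0 + 301.3 + 194.5 + 366.9 + 155.8) / 7 = 219.2714
σ̂ = R̄ / d₂ = 219.2714 / 2.970 = 73.8288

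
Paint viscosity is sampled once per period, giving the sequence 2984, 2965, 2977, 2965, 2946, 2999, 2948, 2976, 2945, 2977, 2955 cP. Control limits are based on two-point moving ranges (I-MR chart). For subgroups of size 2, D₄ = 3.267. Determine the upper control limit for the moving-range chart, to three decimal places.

91.149

Moving ranges: 19, 12, 12, 19, 53, 51, 28, 31, 32, 22; M̄R̄ = 279.0000 / 10 = 27.9000
UCL_MR = D₄·M̄R̄ = 3.267 × 27.9000 = 91.1493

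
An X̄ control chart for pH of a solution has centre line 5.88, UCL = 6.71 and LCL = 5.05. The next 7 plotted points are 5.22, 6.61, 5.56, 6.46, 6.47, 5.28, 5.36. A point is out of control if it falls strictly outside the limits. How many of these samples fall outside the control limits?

0

All 7 points lie within [5.05, 6.71].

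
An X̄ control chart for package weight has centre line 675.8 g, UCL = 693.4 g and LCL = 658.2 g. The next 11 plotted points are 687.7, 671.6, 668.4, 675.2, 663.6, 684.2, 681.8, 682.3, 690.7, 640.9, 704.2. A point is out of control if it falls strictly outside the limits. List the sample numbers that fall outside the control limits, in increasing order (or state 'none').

10, 11

Compare each point to [658.2, 693.4]: sample 10 = 640.9 < LCL; sample 11 = 704.2 > UCL.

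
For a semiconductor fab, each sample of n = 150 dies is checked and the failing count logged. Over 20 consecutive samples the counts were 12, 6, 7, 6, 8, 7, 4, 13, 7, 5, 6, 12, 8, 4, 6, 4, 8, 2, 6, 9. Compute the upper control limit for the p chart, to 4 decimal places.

0.0983

p̄ = Σdᵢ / (k·n) = 140 / (20 × 150) = 0.04667
UCL = p̄ + 3·√(p̄(1−p̄)/n) = 0.04667 + 3 × √(0.04667×0.95333/150) = 0.04667 + 3 × 0.01722 = 0.09833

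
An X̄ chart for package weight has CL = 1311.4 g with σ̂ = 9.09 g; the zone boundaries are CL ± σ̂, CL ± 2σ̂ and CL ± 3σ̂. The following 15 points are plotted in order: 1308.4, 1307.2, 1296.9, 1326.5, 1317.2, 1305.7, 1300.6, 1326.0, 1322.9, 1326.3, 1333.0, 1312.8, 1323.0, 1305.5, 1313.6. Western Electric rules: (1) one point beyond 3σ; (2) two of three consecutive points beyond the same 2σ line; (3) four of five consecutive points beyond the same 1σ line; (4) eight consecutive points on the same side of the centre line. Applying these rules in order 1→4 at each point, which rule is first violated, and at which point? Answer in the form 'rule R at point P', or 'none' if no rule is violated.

Zone of each point (C = within 1σ̂, B = 1σ̂–2σ̂, A = 2σ̂–3σ̂, * = beyond 3σ̂; sign = side of CL): 1:-C, 2:-C, 3:-B, 4:+B, 5:+C, 6:-C, 7:-B, 8:+B, 9:+B, 10:+B, 11:+A, 12:+C, 13:+B, 14:-C, 15:+C
Rule 3 (four of five consecutive points beyond the same 1σ limit) is satisfied at point 11.

rule 3 at point 11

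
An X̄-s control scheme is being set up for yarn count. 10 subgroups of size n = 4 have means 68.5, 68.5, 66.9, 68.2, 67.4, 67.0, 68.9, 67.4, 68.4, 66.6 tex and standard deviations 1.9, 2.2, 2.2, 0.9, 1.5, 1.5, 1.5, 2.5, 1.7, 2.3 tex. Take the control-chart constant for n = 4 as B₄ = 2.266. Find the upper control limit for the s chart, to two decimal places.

s̄ = (1.9 + 2.2 + 2.2 + 0.9 + 1.5 + 1.5 + 1.5 + 2.5 + 1.7 + 2.3) / 10 = 1.8200
UCL_s = B₄·s̄ = 2.266 × 1.8200 = 4.1241

4.12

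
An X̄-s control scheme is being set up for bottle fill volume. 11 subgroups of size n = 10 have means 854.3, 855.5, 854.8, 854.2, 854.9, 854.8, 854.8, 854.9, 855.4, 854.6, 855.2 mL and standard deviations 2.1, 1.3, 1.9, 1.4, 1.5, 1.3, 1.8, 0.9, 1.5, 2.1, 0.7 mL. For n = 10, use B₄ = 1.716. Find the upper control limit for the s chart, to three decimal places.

s̄ = (2.1 + 1.3 + 1.9 + 1.4 + 1.5 + 1.3 + 1.8 + 0.9 + 1.5 + 2.1 + 0.7) / 11 = 1.5000
UCL_s = B₄·s̄ = 1.716 × 1.5000 = 2.5740

2.574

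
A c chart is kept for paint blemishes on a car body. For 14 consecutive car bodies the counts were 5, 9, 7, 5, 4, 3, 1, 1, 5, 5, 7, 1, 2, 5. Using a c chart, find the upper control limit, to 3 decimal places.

10.496

c̄ = (5 + 9 + 7 + 5 + 4 + 3 + 1 + 1 + 5 + 5 + 7 + 1 + 2 + 5) / 14 = 60 / 14 = 4.2857
UCL = c̄ + 3√c̄ = 4.2857 + 3 × √4.2857 = 4.2857 + 3 × 2.0702 = 10.4963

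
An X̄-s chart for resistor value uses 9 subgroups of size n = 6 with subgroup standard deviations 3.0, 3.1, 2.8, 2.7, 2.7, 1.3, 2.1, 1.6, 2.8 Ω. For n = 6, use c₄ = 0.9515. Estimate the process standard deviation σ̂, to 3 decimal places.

2.581

s̄ = (3.0 + 3.1 + 2.8 + 2.7 + 2.7 + 1.3 + 2.1 + 1.6 + 2.8) / 9 = 2.4556
σ̂ = s̄ / c₄ = 2.4556 / 0.9515 = 2.5807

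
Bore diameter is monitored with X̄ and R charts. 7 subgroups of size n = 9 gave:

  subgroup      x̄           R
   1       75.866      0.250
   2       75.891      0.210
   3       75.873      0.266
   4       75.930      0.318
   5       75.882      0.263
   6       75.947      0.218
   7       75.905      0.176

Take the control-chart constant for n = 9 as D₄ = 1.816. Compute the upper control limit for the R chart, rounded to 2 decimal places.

R̄ = (0.250 + 0.210 + 0.266 + 0.318 + 0.263 + 0.218 + 0.176) / 7 = 1.7010 / 7 = 0.2430
UCL_R = D₄·R̄ = 1.816 × 0.2430 = 0.4413

0.44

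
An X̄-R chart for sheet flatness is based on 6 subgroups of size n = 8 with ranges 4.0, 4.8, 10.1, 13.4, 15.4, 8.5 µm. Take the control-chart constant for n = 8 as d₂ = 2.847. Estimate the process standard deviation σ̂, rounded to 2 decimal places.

R̄ = (4.0 + 4.8 + 10.1 + 13.4 + 15.4 + 8.5) / 6 = 9.3667
σ̂ = R̄ / d₂ = 9.3667 / 2.847 = 3.2900

3.29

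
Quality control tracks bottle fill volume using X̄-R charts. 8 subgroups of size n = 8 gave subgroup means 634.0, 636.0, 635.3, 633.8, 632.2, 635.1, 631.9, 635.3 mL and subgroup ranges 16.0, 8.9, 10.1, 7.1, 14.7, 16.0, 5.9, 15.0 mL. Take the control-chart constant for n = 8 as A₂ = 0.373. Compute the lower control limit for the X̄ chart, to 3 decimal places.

629.831

X̄̄ = (634.0 + 636.0 + 635.3 + 633.8 + 632.2 + 635.1 + 631.9 + 635.3) / 8 = 5073.6000 / 8 = 634.2000
R̄ = (16.0 + 8.9 + 10.1 + 7.1 + 14.7 + 16.0 + 5.9 + 15.0) / 8 = 93.7000 / 8 = 11.7125
LCL = X̄̄ − A₂·R̄ = 634.2000 − 0.373 × 11.7125 = 629.8312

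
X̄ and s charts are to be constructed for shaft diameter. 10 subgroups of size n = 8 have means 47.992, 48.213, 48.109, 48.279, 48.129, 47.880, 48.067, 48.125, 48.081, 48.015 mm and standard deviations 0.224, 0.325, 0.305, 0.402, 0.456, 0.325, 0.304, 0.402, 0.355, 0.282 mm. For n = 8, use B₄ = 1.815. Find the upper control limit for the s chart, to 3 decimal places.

0.613

s̄ = (0.224 + 0.325 + 0.305 + 0.402 + 0.456 + 0.325 + 0.304 + 0.402 + 0.355 + 0.282) / 10 = 0.3380
UCL_s = B₄·s̄ = 1.815 × 0.3380 = 0.6135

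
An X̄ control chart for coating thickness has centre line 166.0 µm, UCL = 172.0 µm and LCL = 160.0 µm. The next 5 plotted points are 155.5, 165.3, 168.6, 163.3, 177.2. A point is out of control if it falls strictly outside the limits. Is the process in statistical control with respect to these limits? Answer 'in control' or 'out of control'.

out of control

Compare each point to [160.0, 172.0]: sample 1 = 155.5 < LCL; sample 5 = 177.2 > UCL.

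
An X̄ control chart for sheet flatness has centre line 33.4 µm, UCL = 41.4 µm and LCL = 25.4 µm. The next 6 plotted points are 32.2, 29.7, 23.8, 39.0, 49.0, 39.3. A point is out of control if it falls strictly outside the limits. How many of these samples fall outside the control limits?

2

Compare each point to [25.4, 41.4]: sample 3 = 23.8 < LCL; sample 5 = 49.0 > UCL.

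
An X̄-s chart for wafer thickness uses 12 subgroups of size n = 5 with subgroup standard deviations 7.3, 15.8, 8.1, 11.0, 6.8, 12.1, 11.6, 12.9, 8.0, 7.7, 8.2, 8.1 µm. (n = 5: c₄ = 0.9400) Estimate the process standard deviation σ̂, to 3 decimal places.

10.426

s̄ = (7.3 + 15.8 + 8.1 + 11.0 + 6.8 + 12.1 + 11.6 + 12.9 + 8.0 + 7.7 + 8.2 + 8.1) / 12 = 9.8000
σ̂ = s̄ / c₄ = 9.8000 / 0.9400 = 10.4255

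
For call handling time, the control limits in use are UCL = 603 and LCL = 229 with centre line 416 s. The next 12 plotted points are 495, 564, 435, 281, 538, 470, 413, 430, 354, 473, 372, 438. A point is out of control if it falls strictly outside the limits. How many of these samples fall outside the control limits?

0

All 12 points lie within [229, 603].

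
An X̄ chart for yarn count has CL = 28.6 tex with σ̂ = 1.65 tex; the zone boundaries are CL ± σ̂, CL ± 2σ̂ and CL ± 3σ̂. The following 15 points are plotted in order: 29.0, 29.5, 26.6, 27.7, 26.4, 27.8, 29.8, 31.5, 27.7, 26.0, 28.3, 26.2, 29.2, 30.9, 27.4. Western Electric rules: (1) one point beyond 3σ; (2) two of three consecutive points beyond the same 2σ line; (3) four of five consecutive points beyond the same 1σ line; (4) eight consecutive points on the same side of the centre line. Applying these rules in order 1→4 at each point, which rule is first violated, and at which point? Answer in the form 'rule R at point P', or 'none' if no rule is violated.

none

Zone of each point (C = within 1σ̂, B = 1σ̂–2σ̂, A = 2σ̂–3σ̂, * = beyond 3σ̂; sign = side of CL): 1:+C, 2:+C, 3:-B, 4:-C, 5:-B, 6:-C, 7:+C, 8:+B, 9:-C, 10:-B, 11:-C, 12:-B, 13:+C, 14:+B, 15:-C
No rule fires across all 15 points.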